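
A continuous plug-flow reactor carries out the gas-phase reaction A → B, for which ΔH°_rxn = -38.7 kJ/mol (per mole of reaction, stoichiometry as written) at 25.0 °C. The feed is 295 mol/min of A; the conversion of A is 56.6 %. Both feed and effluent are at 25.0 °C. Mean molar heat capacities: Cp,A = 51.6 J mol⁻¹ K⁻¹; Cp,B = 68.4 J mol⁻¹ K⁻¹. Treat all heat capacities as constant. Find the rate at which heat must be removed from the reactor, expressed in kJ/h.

Extent of reaction ξ = 0.566 × 295 = 166.97 mol/min
Reaction term: ξ·ΔH°_rxn = 166.97 × -38.7 = -6461.7 kJ/min
Q = ΔH = -6461.7 kJ/min = -107.7 kW
Heat removed = 387700 kJ/h

Q_out = 388000 kJ/h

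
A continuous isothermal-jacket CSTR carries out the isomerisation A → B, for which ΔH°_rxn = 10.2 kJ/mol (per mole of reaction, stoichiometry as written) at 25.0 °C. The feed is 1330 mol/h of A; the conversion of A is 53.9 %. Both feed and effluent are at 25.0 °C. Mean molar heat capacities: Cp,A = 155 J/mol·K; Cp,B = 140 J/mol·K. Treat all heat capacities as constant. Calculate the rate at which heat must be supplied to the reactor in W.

Extent of reaction ξ = 0.539 × 1330 = 716.87 mol/h
Reaction term: ξ·ΔH°_rxn = 716.87 × 10.2 = 7312.1 kJ/h
Q = ΔH = 7312.1 kJ/h = 2.0311 kW
Heat supplied = 2031.1 W

Q_in = 2030 W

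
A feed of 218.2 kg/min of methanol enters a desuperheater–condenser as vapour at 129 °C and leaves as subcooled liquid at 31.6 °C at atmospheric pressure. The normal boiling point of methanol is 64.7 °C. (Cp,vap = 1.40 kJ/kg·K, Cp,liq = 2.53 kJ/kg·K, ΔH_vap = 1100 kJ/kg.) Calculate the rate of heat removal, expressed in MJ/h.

vapour 129→64.7 °C: -90.02 kJ/kg
condensation at 64.7 °C: -1100 kJ/kg
liquid 64.7→31.6 °C: -83.743 kJ/kg
Δh = -90.02 + -1100 + -83.743 = -1273.8 kJ/kg
Q = ṁ·Δh = 218.2 kg/min × -1273.8 kJ/kg = -277940 kJ/min
|Q| = 4632.3 kW = 16676 MJ/h

Q_c = 16700 MJ/h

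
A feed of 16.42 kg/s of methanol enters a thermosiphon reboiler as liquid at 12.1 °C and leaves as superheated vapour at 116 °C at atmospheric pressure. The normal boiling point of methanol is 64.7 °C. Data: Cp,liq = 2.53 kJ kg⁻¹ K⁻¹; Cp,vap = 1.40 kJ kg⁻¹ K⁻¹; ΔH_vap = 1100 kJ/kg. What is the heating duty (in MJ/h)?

liquid 12.1→64.7 °C: 133.08 kJ/kg
vaporisation at 64.7 °C: 1100 kJ/kg
vapour 64.7→116 °C: 71.82 kJ/kg
Δh = 133.08 + 1100 + 71.82 = 1304.9 kJ/kg
Q = ṁ·Δh = 16.42 kg/s × 1304.9 kJ/kg = 21426 kJ/s
|Q| = 21426 kW = 77135 MJ/h

Q = 77100 MJ/h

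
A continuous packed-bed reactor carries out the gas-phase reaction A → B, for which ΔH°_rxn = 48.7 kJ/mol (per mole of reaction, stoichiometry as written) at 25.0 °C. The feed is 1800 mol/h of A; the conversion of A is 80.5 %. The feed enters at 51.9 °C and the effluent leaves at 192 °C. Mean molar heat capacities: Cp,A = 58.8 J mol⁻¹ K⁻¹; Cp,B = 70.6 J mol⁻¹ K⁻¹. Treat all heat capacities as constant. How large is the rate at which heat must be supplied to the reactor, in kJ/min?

Q_in = 1470 kJ/min

Extent of reaction ξ = 0.805 × 1800 = 1449 mol/h
Reaction term: ξ·ΔH°_rxn = 1449 × 48.7 = 70566 kJ/h
Sensible, feed 51.9→25 °C: -2847.1 kJ/h
Outlet flows (mol/h): A 351, B 1449
Sensible, products 25→192 °C: 20531 kJ/h
Q = ΔH = 88250 kJ/h = 24.514 kW
Heat supplied = 1470.8 kJ/min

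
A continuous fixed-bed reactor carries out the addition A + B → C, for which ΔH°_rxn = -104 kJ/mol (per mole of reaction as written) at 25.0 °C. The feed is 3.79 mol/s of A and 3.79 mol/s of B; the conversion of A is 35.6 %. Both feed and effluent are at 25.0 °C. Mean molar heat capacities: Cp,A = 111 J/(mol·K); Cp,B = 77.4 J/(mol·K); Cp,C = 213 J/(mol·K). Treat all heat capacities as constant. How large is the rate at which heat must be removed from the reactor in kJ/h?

Q_out = 505000 kJ/h

Extent of reaction ξ = 0.356 × 3.79 = 1.3492 mol/s
Reaction term: ξ·ΔH°_rxn = 1.3492 × -104 = -140.32 kJ/s
Q = ΔH = -140.32 kJ/s = -140.32 kW
Heat removed = 505160 kJ/h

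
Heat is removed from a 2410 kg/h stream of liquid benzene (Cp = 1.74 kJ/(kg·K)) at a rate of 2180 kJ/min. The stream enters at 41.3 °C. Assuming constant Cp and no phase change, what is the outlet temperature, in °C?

T_out = 10.1 °C

Q = 2180 kJ/min = 130800 kJ/h
ΔT = Q/(ṁ·Cp) = 130800/(2410×1.74) = 31.192 K
T_out = 41.3 − 31.192 = 10.108 °C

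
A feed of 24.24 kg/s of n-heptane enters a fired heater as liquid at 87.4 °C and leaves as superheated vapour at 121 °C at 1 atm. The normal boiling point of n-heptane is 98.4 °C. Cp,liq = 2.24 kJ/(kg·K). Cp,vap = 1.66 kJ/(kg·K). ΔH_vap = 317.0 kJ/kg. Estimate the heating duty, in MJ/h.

Q = 33100 MJ/h

liquid 87.4→98.4 °C: 24.64 kJ/kg
vaporisation at 98.4 °C: 317 kJ/kg
vapour 98.4→121 °C: 37.516 kJ/kg
Δh = 24.64 + 317 + 37.516 = 379.16 kJ/kg
Q = ṁ·Δh = 24.24 kg/s × 379.16 kJ/kg = 9190.7 kJ/s
|Q| = 9190.7 kW = 33087 MJ/h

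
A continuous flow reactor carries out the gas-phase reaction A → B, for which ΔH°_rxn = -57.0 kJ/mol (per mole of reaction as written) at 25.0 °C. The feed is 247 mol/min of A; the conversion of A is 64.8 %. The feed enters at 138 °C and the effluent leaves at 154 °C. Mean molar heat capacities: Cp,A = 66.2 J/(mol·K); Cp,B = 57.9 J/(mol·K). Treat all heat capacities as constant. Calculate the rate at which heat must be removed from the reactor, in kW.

Extent of reaction ξ = 0.648 × 247 = 160.06 mol/min
Reaction term: ξ·ΔH°_rxn = 160.06 × -57.0 = -9123.2 kJ/min
Sensible, feed 138→25 °C: -1847.7 kJ/min
Outlet flows (mol/min): A 86.944, B 160.06
Sensible, products 25→154 °C: 1938 kJ/min
Q = ΔH = -9032.9 kJ/min = -150.55 kW
Heat removed = 150.55 kW

Q_out = 151 kW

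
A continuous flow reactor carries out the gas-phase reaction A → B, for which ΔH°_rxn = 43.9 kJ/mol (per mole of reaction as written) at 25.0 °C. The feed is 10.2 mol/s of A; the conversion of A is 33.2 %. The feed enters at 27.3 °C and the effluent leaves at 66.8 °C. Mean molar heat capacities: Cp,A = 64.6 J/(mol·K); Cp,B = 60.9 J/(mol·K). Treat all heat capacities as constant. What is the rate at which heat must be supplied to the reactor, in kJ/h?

Extent of reaction ξ = 0.332 × 10.2 = 3.3864 mol/s
Reaction term: ξ·ΔH°_rxn = 3.3864 × 43.9 = 148.66 kJ/s
Sensible, feed 27.3→25 °C: -1.5155 kJ/s
Outlet flows (mol/s): A 6.8136, B 3.3864
Sensible, products 25→66.8 °C: 27.019 kJ/s
Q = ΔH = 174.17 kJ/s = 174.17 kW
Heat supplied = 627000 kJ/h

Q_in = 627000 kJ/h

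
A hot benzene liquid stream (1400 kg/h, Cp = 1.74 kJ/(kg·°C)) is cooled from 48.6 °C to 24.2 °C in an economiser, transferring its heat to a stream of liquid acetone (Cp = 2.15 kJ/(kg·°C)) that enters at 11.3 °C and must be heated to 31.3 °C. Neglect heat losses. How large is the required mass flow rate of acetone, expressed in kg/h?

Heat released by hot stream: Q = 1400 × 1.74 × (48.6 − 24.2) = 59438 kJ/h
Energy balance on cold side (adiabatic exchanger): Q = ṁ_c·Cp_c·(T_c,out − T_c,in)
ṁ_c = 59438 / [2.15 × (31.3 − 11.3)] = 1382.3 kg/h

ṁ_c = 1380 kg/h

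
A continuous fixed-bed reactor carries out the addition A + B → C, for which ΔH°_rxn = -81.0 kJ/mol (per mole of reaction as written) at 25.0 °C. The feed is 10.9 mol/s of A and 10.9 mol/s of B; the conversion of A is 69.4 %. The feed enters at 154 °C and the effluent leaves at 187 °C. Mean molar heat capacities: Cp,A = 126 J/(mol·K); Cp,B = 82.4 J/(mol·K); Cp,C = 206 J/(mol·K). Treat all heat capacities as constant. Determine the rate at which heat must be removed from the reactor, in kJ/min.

Extent of reaction ξ = 0.694 × 10.9 = 7.5646 mol/s
Reaction term: ξ·ΔH°_rxn = 7.5646 × -81.0 = -612.73 kJ/s
Sensible, feed 154→25 °C: -293.03 kJ/s
Outlet flows (mol/s): A 3.3354, B 3.3354, C 7.5646
Sensible, products 25→187 °C: 365.05 kJ/s
Q = ΔH = -540.71 kJ/s = -540.71 kW
Heat removed = 32443 kJ/min

Q_out = 32400 kJ/min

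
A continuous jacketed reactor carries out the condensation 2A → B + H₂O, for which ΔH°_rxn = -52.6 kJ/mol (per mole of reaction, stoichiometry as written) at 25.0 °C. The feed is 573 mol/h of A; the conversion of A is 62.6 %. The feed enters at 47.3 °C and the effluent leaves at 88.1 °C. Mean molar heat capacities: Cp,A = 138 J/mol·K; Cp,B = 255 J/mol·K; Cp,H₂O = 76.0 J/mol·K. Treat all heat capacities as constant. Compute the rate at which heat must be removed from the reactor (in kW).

Extent of reaction ξ = 0.626 × 573 / 2 = 179.35 mol/h
Reaction term: ξ·ΔH°_rxn = 179.35 × -52.6 = -9433.8 kJ/h
Sensible, feed 47.3→25 °C: -1763.4 kJ/h
Outlet flows (mol/h): A 214.3, B 179.35, H₂O 179.35
Sensible, products 25→88.1 °C: 5612 kJ/h
Q = ΔH = -5585.1 kJ/h = -1.5514 kW
Heat removed = 1.5514 kW

Q_out = 1.55 kW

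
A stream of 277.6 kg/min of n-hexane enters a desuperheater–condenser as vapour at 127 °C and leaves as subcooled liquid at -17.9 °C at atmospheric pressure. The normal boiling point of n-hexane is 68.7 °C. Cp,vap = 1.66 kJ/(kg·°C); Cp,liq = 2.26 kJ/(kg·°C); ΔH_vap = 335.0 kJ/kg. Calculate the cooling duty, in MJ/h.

vapour 127→68.7 °C: -96.778 kJ/kg
condensation at 68.7 °C: -335 kJ/kg
liquid 68.7→-17.9 °C: -195.72 kJ/kg
Δh = -96.778 + -335 + -195.72 = -627.49 kJ/kg
Q = ṁ·Δh = 277.6 kg/min × -627.49 kJ/kg = -174190 kJ/min
|Q| = 2903.2 kW = 10452 MJ/h

Q_c = 10500 MJ/h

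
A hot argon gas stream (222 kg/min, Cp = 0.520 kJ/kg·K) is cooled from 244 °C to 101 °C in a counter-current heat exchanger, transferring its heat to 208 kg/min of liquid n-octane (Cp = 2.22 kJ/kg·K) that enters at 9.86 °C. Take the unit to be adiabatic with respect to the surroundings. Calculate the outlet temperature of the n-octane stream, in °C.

Heat released by hot stream: Q = 222 × 0.520 × (244 − 101) = 16508 kJ/min
Energy balance on cold side (adiabatic exchanger): Q = ṁ_c·Cp_c·(T_c,out − T_c,in)
T_c,out = 9.86 + 16508/(208 × 2.22) = 45.61 °C

T_c,out = 45.6 °C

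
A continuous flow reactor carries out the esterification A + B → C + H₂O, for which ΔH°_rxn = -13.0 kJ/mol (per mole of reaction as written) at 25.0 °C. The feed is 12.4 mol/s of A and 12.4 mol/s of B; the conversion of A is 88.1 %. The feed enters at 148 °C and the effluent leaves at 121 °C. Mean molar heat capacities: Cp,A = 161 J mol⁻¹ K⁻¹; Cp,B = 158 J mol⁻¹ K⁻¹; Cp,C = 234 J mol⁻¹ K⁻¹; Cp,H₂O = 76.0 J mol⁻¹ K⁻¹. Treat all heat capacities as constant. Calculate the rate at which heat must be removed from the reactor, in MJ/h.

Extent of reaction ξ = 0.881 × 12.4 = 10.924 mol/s
Reaction term: ξ·ΔH°_rxn = 10.924 × -13.0 = -142.02 kJ/s
Sensible, feed 148→25 °C: -486.54 kJ/s
Outlet flows (mol/s): A 1.4756, B 1.4756, C 10.924, H₂O 10.924
Sensible, products 25→121 °C: 370.3 kJ/s
Q = ΔH = -258.26 kJ/s = -258.26 kW
Heat removed = 929.73 MJ/h

Q_out = 930 MJ/h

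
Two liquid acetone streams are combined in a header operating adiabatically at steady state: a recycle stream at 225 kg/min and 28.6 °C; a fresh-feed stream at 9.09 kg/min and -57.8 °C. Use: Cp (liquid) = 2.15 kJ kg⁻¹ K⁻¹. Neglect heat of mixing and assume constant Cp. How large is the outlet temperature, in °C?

No heat crosses the boundary, so H_out = H_in.
Σ ṁᵢCp,ᵢTᵢ = 225×2.15×28.6 + 9.09×2.15×-57.8 = 12706
Σ ṁᵢCp,ᵢ = 225×2.15 + 9.09×2.15 = 503.29
T_out = 12706 / 503.29 = 25.245 °C

T_out = 25.2 °C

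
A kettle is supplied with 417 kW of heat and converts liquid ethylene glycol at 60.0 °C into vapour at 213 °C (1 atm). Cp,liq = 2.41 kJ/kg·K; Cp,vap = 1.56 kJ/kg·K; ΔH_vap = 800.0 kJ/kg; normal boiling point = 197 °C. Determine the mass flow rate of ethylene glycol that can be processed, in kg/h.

Δh = 2.41×(197−60.0) + 800.0 + 1.56×(213−197) = 1155.1 kJ/kg
Q = 417 kW = 417 kJ/s = 1.5012e+06 kJ/h
ṁ = Q/Δh = 1.5012e+06 / 1155.1 = 1299.6 kg/h

ṁ = 1300 kg/h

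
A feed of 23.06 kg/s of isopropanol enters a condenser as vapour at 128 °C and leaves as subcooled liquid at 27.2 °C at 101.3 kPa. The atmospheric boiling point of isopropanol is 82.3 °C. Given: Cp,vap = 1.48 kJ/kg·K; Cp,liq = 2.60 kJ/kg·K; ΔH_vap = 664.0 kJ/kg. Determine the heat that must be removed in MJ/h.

vapour 128→82.3 °C: -67.636 kJ/kg
condensation at 82.3 °C: -664 kJ/kg
liquid 82.3→27.2 °C: -143.26 kJ/kg
Δh = -67.636 + -664 + -143.26 = -874.9 kJ/kg
Q = ṁ·Δh = 23.06 kg/s × -874.9 kJ/kg = -20175 kJ/s
|Q| = 20175 kW = 72630 MJ/h

Q_c = 72600 MJ/h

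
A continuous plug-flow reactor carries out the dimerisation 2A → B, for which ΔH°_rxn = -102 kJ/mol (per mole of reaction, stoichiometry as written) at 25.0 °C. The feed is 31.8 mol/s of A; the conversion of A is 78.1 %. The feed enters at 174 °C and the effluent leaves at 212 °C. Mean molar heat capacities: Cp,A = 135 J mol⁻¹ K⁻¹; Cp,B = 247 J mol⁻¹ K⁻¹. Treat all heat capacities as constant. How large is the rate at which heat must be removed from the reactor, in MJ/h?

Extent of reaction ξ = 0.781 × 31.8 / 2 = 12.418 mol/s
Reaction term: ξ·ΔH°_rxn = 12.418 × -102 = -1266.6 kJ/s
Sensible, feed 174→25 °C: -639.66 kJ/s
Outlet flows (mol/s): A 6.9642, B 12.418
Sensible, products 25→212 °C: 749.38 kJ/s
Q = ΔH = -1156.9 kJ/s = -1156.9 kW
Heat removed = 4164.8 MJ/h

Q_out = 4160 MJ/h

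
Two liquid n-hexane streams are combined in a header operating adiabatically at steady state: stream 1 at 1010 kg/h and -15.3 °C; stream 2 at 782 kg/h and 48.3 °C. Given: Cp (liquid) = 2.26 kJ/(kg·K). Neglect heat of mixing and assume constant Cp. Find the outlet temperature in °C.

T_out = 12.5 °C

No heat crosses the boundary, so H_out = H_in.
T_out = Σ ṁᵢCp,ᵢTᵢ / Σ ṁᵢCp,ᵢ
      = 50438 / 4049.9 = 12.454 °C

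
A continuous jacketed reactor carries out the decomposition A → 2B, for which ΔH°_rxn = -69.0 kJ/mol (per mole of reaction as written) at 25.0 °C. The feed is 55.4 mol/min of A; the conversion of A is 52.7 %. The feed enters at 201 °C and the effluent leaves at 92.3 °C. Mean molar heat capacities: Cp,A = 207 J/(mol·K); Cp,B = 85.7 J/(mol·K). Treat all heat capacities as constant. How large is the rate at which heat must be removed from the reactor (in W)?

Extent of reaction ξ = 0.527 × 55.4 = 29.196 mol/min
Reaction term: ξ·ΔH°_rxn = 29.196 × -69.0 = -2014.5 kJ/min
Sensible, feed 201→25 °C: -2018.3 kJ/min
Outlet flows (mol/min): A 26.204, B 58.392
Sensible, products 25→92.3 °C: 701.83 kJ/min
Q = ΔH = -3331 kJ/min = -55.517 kW
Heat removed = 55517 W

Q_out = 55500 W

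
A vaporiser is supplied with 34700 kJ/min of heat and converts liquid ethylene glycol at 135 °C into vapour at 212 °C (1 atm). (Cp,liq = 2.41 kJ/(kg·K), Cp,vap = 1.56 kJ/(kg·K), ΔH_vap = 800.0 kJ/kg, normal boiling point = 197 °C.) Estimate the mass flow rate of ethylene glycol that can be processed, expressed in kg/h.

Δh = 2.41×(197−135) + 800.0 + 1.56×(212−197) = 972.82 kJ/kg
Q = 34700 kJ/min = 578.33 kJ/s = 2.082e+06 kJ/h
ṁ = Q/Δh = 2.082e+06 / 972.82 = 2140.2 kg/h

ṁ = 2140 kg/h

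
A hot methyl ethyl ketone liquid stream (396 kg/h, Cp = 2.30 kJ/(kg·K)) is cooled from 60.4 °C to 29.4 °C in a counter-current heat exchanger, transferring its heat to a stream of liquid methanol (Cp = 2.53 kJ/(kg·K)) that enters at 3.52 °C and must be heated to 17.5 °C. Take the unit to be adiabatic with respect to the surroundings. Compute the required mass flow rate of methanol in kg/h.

Heat released by hot stream: Q = 396 × 2.30 × (60.4 − 29.4) = 28235 kJ/h
Energy balance on cold side (adiabatic exchanger): Q = ṁ_c·Cp_c·(T_c,out − T_c,in)
ṁ_c = 28235 / [2.53 × (17.5 − 3.52)] = 798.28 kg/h

ṁ_c = 798 kg/h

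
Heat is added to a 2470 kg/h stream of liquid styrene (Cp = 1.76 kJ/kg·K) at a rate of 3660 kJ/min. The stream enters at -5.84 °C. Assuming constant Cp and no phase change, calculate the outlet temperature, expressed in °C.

T_out = 44.7 °C

Q = 3660 kJ/min = 219600 kJ/h
ΔT = Q/(ṁ·Cp) = 219600/(2470×1.76) = 50.515 K
T_out = -5.84 + 50.515 = 44.675 °C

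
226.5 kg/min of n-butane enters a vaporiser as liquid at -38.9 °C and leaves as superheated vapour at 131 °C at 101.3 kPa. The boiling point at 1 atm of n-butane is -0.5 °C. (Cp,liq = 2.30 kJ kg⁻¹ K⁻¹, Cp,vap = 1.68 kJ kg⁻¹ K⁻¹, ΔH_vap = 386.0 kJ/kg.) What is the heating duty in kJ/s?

Q = 2620 kJ/s

liquid -38.9→-0.5 °C: 88.32 kJ/kg
vaporisation at -0.5 °C: 386 kJ/kg
vapour -0.5→131 °C: 220.92 kJ/kg
Δh = 88.32 + 386 + 220.92 = 695.24 kJ/kg
Q = ṁ·Δh = 226.5 kg/min × 695.24 kJ/kg = 157470 kJ/min
|Q| = 2624.5 kW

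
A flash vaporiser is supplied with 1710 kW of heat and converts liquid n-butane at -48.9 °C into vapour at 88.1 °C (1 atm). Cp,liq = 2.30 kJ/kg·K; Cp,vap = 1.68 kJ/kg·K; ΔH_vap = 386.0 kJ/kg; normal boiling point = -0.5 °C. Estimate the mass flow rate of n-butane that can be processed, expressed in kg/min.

Δh = 2.30×(-0.5−-48.9) + 386.0 + 1.68×(88.1−-0.5) = 646.17 kJ/kg
Q = 1710 kW = 1710 kJ/s = 102600 kJ/min
ṁ = Q/Δh = 102600 / 646.17 = 158.78 kg/min

ṁ = 159 kg/min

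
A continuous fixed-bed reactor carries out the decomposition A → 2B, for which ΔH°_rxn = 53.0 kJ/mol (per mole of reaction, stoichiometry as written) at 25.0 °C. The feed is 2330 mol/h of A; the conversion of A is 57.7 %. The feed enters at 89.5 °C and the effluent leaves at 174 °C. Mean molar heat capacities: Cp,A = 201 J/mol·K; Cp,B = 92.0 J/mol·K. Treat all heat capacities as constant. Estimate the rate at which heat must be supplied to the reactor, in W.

Q_in = 29800 W

Extent of reaction ξ = 0.577 × 2330 = 1344.4 mol/h
Reaction term: ξ·ΔH°_rxn = 1344.4 × 53.0 = 71254 kJ/h
Sensible, feed 89.5→25 °C: -30207 kJ/h
Outlet flows (mol/h): A 985.59, B 2688.8
Sensible, products 25→174 °C: 66376 kJ/h
Q = ΔH = 107420 kJ/h = 29.84 kW
Heat supplied = 29840 W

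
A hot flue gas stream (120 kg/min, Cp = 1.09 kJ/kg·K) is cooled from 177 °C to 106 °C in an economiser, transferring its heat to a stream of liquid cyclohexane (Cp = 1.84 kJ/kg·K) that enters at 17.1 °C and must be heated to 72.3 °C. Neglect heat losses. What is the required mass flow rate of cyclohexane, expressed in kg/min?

ṁ_c = 91.4 kg/min

Heat released by hot stream: Q = 120 × 1.09 × (177 − 106) = 9286.8 kJ/min
Energy balance on cold side (adiabatic exchanger): Q = ṁ_c·Cp_c·(T_c,out − T_c,in)
ṁ_c = 9286.8 / [1.84 × (72.3 − 17.1)] = 91.434 kg/min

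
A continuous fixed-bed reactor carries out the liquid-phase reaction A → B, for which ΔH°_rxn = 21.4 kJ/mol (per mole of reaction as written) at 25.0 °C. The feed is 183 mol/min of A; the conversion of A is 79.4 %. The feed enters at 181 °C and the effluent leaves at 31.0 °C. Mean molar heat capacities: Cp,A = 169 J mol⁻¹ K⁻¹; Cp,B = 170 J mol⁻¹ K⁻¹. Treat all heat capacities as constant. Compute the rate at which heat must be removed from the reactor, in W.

Extent of reaction ξ = 0.794 × 183 = 145.3 mol/min
Reaction term: ξ·ΔH°_rxn = 145.3 × 21.4 = 3109.5 kJ/min
Sensible, feed 181→25 °C: -4824.6 kJ/min
Outlet flows (mol/min): A 37.698, B 145.3
Sensible, products 25→31.0 °C: 186.43 kJ/min
Q = ΔH = -1528.7 kJ/min = -25.479 kW
Heat removed = 25479 W

Q_out = 25500 W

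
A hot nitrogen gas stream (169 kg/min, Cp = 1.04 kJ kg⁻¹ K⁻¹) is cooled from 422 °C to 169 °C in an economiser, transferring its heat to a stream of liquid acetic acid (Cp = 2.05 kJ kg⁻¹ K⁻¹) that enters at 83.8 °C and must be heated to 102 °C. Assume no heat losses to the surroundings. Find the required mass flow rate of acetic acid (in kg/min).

ṁ_c = 1190 kg/min

Heat released by hot stream: Q = 169 × 1.04 × (422 − 169) = 44467 kJ/min
Energy balance on cold side (adiabatic exchanger): Q = ṁ_c·Cp_c·(T_c,out − T_c,in)
ṁ_c = 44467 / [2.05 × (102 − 83.8)] = 1191.8 kg/min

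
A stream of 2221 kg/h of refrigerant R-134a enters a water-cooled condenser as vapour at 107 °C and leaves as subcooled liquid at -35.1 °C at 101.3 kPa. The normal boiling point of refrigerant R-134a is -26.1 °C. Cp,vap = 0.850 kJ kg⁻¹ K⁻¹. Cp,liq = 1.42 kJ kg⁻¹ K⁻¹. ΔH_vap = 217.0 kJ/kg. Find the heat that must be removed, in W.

Q_c = 212000 W

vapour 107→-26.1 °C: -113.13 kJ/kg
condensation at -26.1 °C: -217 kJ/kg
liquid -26.1→-35.1 °C: -12.78 kJ/kg
Δh = -113.13 + -217 + -12.78 = -342.91 kJ/kg
Q = ṁ·Δh = 2221 kg/h × -342.91 kJ/kg = -761610 kJ/h
|Q| = 211.56 kW = 211560 W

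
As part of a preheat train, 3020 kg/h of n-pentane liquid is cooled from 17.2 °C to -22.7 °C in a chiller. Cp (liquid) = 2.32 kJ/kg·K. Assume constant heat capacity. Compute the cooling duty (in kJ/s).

Q_c = 77.7 kJ/s

Q = ṁ·Cp·ΔT = 3020 × 2.32 × (-22.7 − 17.2) = -279560 kJ/h
Converting: 279560 / 3600 s = 77.654 kW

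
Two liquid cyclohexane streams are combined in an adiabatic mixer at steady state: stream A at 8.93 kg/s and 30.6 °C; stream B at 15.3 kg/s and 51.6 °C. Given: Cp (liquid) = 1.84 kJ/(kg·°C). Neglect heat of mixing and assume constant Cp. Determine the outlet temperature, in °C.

T_out = 43.9 °C

No heat crosses the boundary, so H_out = H_in.
T_out = Σ ṁᵢCp,ᵢTᵢ / Σ ṁᵢCp,ᵢ
      = 1955.4 / 44.583 = 43.86 °C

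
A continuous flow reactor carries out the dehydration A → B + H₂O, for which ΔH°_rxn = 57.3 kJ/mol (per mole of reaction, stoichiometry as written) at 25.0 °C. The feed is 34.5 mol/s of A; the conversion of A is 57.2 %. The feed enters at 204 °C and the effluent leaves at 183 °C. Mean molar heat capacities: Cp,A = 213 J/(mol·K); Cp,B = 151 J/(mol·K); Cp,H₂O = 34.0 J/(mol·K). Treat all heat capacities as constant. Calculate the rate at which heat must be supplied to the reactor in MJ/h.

Q_in = 3200 MJ/h

Extent of reaction ξ = 0.572 × 34.5 = 19.734 mol/s
Reaction term: ξ·ΔH°_rxn = 19.734 × 57.3 = 1130.8 kJ/s
Sensible, feed 204→25 °C: -1315.4 kJ/s
Outlet flows (mol/s): A 14.766, B 19.734, H₂O 19.734
Sensible, products 25→183 °C: 1073.8 kJ/s
Q = ΔH = 889.14 kJ/s = 889.14 kW
Heat supplied = 3200.9 MJ/h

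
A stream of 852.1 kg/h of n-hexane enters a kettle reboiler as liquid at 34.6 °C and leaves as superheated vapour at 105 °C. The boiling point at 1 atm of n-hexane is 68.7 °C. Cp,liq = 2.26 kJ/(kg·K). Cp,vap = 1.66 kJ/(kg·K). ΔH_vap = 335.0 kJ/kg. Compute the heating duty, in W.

liquid 34.6→68.7 °C: 77.066 kJ/kg
vaporisation at 68.7 °C: 335 kJ/kg
vapour 68.7→105 °C: 60.258 kJ/kg
Δh = 77.066 + 335 + 60.258 = 472.32 kJ/kg
Q = ṁ·Δh = 852.1 kg/h × 472.32 kJ/kg = 402470 kJ/h
|Q| = 111.8 kW = 111800 W

Q = 112000 W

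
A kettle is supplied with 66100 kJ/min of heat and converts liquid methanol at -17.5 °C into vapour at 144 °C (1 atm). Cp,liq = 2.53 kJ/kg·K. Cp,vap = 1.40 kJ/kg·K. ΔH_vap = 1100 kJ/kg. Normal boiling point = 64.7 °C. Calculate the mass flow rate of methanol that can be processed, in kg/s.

ṁ = 0.776 kg/s

Δh = 2.53×(64.7−-17.5) + 1100 + 1.40×(144−64.7) = 1419 kJ/kg
Q = 66100 kJ/min = 1101.7 kJ/s = 1101.7 kJ/s
ṁ = Q/Δh = 1101.7 / 1419 = 0.77638 kg/s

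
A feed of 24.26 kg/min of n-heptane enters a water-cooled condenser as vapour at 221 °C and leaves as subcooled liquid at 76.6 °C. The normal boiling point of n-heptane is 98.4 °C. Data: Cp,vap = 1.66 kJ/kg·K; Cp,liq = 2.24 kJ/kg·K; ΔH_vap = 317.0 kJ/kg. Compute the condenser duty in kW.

vapour 221→98.4 °C: -203.52 kJ/kg
condensation at 98.4 °C: -317 kJ/kg
liquid 98.4→76.6 °C: -48.832 kJ/kg
Δh = -203.52 + -317 + -48.832 = -569.35 kJ/kg
Q = ṁ·Δh = 24.26 kg/min × -569.35 kJ/kg = -13812 kJ/min
|Q| = 230.21 kW

Q_c = 230 kW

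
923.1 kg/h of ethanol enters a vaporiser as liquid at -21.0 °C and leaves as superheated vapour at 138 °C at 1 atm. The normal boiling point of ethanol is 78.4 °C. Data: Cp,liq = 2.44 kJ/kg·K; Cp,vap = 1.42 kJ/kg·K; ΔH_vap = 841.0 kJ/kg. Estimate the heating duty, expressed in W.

liquid -21.0→78.4 °C: 242.54 kJ/kg
vaporisation at 78.4 °C: 841 kJ/kg
vapour 78.4→138 °C: 84.632 kJ/kg
Δh = 242.54 + 841 + 84.632 = 1168.2 kJ/kg
Q = ṁ·Δh = 923.1 kg/h × 1168.2 kJ/kg = 1.0783e+06 kJ/h
|Q| = 299.54 kW = 299540 W

Q = 300000 W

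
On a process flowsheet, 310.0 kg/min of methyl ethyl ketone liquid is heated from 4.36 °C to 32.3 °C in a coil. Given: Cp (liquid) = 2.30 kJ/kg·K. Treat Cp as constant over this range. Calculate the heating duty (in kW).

Q = 332 kW

Q = ṁ·Cp·ΔT = 310.0 × 2.30 × (32.3 − 4.36) = 19921 kJ/min
Converting: 19921 / 60 s = 332.02 kW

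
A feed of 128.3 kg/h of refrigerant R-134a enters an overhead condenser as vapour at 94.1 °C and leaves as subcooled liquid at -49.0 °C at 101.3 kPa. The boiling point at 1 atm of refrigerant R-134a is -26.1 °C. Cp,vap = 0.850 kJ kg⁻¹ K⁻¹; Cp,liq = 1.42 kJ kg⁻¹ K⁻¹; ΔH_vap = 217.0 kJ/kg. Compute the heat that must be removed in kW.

vapour 94.1→-26.1 °C: -102.17 kJ/kg
condensation at -26.1 °C: -217 kJ/kg
liquid -26.1→-49.0 °C: -32.518 kJ/kg
Δh = -102.17 + -217 + -32.518 = -351.69 kJ/kg
Q = ṁ·Δh = 128.3 kg/h × -351.69 kJ/kg = -45122 kJ/h
|Q| = 12.534 kW

Q_c = 12.5 kW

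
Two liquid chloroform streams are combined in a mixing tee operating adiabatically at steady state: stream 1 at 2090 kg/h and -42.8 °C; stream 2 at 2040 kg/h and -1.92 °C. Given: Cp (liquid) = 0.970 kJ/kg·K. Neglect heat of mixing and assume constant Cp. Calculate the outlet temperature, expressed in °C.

T_out = -22.6 °C

No heat crosses the boundary, so H_out = H_in.
T_out = Σ ṁᵢCp,ᵢTᵢ / Σ ṁᵢCp,ᵢ
      = -90568 / 4006.1 = -22.607 °C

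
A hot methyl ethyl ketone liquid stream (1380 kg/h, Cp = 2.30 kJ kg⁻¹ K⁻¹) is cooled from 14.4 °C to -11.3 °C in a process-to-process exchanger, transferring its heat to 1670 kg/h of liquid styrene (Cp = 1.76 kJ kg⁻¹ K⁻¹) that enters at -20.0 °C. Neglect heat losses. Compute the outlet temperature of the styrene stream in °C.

T_c,out = 7.75 °C

Heat released by hot stream: Q = 1380 × 2.30 × (14.4 − -11.3) = 81572 kJ/h
Energy balance on cold side (adiabatic exchanger): Q = ṁ_c·Cp_c·(T_c,out − T_c,in)
T_c,out = -20.0 + 81572/(1670 × 1.76) = 7.7531 °C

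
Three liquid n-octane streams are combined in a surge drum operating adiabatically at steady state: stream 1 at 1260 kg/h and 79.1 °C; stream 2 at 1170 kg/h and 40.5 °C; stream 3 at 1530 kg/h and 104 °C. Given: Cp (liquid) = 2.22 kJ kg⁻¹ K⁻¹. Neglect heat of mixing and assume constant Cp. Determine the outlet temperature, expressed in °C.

Energy balance with Q = 0: Σ ṁᵢCp,ᵢ(T_out − Tᵢ) = 0
Σ ṁᵢCp,ᵢTᵢ = 1260×2.22×79.1 + 1170×2.22×40.5 + 1530×2.22×104 = 679700
Σ ṁᵢCp,ᵢ = 1260×2.22 + 1170×2.22 + 1530×2.22 = 8791.2
T_out = 679700 / 8791.2 = 77.316 °C

T_out = 77.3 °C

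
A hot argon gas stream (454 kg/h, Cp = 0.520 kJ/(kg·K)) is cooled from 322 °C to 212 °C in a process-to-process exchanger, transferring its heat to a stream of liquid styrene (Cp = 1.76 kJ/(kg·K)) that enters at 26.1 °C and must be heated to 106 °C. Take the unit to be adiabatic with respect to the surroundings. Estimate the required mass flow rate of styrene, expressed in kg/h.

Heat released by hot stream: Q = 454 × 0.520 × (322 − 212) = 25969 kJ/h
Energy balance on cold side (adiabatic exchanger): Q = ṁ_c·Cp_c·(T_c,out − T_c,in)
ṁ_c = 25969 / [1.76 × (106 − 26.1)] = 184.67 kg/h

ṁ_c = 185 kg/h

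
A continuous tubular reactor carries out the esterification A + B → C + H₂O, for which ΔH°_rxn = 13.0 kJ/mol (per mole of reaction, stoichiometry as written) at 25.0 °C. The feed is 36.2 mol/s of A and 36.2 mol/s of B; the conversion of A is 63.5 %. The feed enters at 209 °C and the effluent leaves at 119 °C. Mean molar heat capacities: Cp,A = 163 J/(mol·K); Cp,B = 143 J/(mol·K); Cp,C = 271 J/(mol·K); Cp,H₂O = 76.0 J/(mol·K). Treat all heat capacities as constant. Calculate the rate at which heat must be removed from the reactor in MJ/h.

Extent of reaction ξ = 0.635 × 36.2 = 22.987 mol/s
Reaction term: ξ·ΔH°_rxn = 22.987 × 13.0 = 298.83 kJ/s
Sensible, feed 209→25 °C: -2038.2 kJ/s
Outlet flows (mol/s): A 13.213, B 13.213, C 22.987, H₂O 22.987
Sensible, products 25→119 °C: 1129.8 kJ/s
Q = ΔH = -609.53 kJ/s = -609.53 kW
Heat removed = 2194.3 MJ/h

Q_out = 2190 MJ/h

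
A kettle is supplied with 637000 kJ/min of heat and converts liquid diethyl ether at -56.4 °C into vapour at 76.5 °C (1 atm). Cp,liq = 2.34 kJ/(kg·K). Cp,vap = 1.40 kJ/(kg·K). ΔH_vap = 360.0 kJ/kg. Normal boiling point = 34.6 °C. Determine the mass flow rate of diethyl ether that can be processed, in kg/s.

Δh = 2.34×(34.6−-56.4) + 360.0 + 1.40×(76.5−34.6) = 631.6 kJ/kg
Q = 637000 kJ/min = 10617 kJ/s = 10617 kJ/s
ṁ = Q/Δh = 10617 / 631.6 = 16.809 kg/s

ṁ = 16.8 kg/s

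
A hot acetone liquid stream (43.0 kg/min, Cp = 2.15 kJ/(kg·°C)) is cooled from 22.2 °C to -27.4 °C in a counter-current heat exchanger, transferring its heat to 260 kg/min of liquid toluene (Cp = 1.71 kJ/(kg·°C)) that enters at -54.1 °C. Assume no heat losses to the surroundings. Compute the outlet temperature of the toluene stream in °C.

Heat released by hot stream: Q = 43.0 × 2.15 × (22.2 − -27.4) = 4585.5 kJ/min
Energy balance on cold side (adiabatic exchanger): Q = ṁ_c·Cp_c·(T_c,out − T_c,in)
T_c,out = -54.1 + 4585.5/(260 × 1.71) = -43.786 °C

T_c,out = -43.8 °C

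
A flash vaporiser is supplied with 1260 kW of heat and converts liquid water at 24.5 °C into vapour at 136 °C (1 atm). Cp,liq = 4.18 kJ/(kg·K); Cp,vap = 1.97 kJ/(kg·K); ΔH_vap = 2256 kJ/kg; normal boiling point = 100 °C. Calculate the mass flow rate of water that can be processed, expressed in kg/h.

Δh = 4.18×(100−24.5) + 2256 + 1.97×(136−100) = 2642.5 kJ/kg
Q = 1260 kW = 1260 kJ/s = 4.536e+06 kJ/h
ṁ = Q/Δh = 4.536e+06 / 2642.5 = 1716.5 kg/h

ṁ = 1720 kg/h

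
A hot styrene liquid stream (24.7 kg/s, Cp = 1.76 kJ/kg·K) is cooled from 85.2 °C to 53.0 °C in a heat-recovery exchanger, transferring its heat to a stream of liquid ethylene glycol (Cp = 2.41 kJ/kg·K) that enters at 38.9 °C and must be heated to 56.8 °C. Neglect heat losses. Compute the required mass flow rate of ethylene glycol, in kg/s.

ṁ_c = 32.4 kg/s

Heat released by hot stream: Q = 24.7 × 1.76 × (85.2 − 53.0) = 1399.8 kJ/s
Energy balance on cold side (adiabatic exchanger): Q = ṁ_c·Cp_c·(T_c,out − T_c,in)
ṁ_c = 1399.8 / [2.41 × (56.8 − 38.9)] = 32.449 kg/s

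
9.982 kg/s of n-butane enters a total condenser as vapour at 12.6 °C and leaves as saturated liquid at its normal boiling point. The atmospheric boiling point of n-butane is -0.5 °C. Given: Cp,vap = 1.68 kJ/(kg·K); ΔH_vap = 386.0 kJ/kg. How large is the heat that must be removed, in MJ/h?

vapour 12.6→-0.5 °C: -22.008 kJ/kg
condensation at -0.5 °C: -386 kJ/kg
Δh = -22.008 + -386 = -408.01 kJ/kg
Q = ṁ·Δh = 9.982 kg/s × -408.01 kJ/kg = -4072.7 kJ/s
|Q| = 4072.7 kW = 14662 MJ/h

Q_c = 14700 MJ/h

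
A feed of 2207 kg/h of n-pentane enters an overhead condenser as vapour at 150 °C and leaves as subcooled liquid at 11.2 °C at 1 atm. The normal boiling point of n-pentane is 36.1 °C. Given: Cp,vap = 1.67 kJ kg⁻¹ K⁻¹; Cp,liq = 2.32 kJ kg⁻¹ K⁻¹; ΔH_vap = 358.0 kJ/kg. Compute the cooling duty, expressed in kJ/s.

vapour 150→36.1 °C: -190.21 kJ/kg
condensation at 36.1 °C: -358 kJ/kg
liquid 36.1→11.2 °C: -57.768 kJ/kg
Δh = -190.21 + -358 + -57.768 = -605.98 kJ/kg
Q = ṁ·Δh = 2207 kg/h × -605.98 kJ/kg = -1.3374e+06 kJ/h
|Q| = 371.5 kW

Q_c = 372 kJ/s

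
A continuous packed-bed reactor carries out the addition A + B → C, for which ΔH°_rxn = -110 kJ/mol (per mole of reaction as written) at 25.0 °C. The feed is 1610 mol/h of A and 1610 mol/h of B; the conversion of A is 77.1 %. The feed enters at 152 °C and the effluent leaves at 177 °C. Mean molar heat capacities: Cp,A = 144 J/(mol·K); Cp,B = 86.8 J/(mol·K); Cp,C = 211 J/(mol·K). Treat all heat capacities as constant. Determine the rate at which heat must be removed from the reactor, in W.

Extent of reaction ξ = 0.771 × 1610 = 1241.3 mol/h
Reaction term: ξ·ΔH°_rxn = 1241.3 × -110 = -136540 kJ/h
Sensible, feed 152→25 °C: -47192 kJ/h
Outlet flows (mol/h): A 368.69, B 368.69, C 1241.3
Sensible, products 25→177 °C: 52746 kJ/h
Q = ΔH = -130990 kJ/h = -36.386 kW
Heat removed = 36386 W

Q_out = 36400 W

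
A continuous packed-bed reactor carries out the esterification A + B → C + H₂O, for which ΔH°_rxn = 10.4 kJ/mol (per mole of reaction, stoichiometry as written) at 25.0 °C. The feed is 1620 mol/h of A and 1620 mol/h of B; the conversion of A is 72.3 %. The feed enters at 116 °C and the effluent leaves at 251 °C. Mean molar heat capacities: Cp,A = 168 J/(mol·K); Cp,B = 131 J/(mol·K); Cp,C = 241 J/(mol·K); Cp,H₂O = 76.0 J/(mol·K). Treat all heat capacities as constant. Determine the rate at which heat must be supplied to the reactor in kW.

Q_in = 22.9 kW

Extent of reaction ξ = 0.723 × 1620 = 1171.3 mol/h
Reaction term: ξ·ΔH°_rxn = 1171.3 × 10.4 = 12181 kJ/h
Sensible, feed 116→25 °C: -44079 kJ/h
Outlet flows (mol/h): A 448.74, B 448.74, C 1171.3, H₂O 1171.3
Sensible, products 25→251 °C: 114230 kJ/h
Q = ΔH = 82337 kJ/h = 22.871 kW
Heat supplied = 22.871 kW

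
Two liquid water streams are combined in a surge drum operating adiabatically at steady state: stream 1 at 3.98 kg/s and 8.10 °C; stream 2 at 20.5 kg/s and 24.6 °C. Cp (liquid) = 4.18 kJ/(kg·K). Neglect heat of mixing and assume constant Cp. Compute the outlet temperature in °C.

Adiabatic, steady state ⇒ Σ ṁᵢCp,ᵢ(T_out − Tᵢ) = 0
T_out = Σ ṁᵢCp,ᵢTᵢ / Σ ṁᵢCp,ᵢ
      = 2242.7 / 102.33 = 21.917 °C

T_out = 21.9 °C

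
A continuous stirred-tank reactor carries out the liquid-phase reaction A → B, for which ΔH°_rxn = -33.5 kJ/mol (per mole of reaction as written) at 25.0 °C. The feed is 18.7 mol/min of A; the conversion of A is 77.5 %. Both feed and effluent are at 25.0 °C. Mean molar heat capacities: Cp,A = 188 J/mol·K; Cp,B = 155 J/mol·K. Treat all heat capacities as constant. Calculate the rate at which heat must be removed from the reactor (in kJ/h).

Q_out = 29100 kJ/h

Extent of reaction ξ = 0.775 × 18.7 = 14.492 mol/min
Reaction term: ξ·ΔH°_rxn = 14.492 × -33.5 = -485.5 kJ/min
Q = ΔH = -485.5 kJ/min = -8.0916 kW
Heat removed = 29130 kJ/h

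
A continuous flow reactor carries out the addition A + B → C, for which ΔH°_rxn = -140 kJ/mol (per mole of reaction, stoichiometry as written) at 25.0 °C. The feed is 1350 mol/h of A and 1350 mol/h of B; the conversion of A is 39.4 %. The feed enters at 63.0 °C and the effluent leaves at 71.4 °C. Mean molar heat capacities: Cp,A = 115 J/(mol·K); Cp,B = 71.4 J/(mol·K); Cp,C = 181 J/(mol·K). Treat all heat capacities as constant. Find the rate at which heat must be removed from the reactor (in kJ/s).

Extent of reaction ξ = 0.394 × 1350 = 531.9 mol/h
Reaction term: ξ·ΔH°_rxn = 531.9 × -140 = -74466 kJ/h
Sensible, feed 63.0→25 °C: -9562.3 kJ/h
Outlet flows (mol/h): A 818.1, B 818.1, C 531.9
Sensible, products 25→71.4 °C: 11543 kJ/h
Q = ΔH = -72485 kJ/h = -20.135 kW
Heat removed = 20.135 kJ/s

Q_out = 20.1 kJ/s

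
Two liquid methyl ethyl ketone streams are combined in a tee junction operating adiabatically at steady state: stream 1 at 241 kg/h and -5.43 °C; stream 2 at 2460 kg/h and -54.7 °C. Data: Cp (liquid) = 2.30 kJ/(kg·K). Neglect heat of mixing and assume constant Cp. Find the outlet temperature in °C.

T_out = -50.3 °C

Energy balance with Q = 0: Σ ṁᵢCp,ᵢ(T_out − Tᵢ) = 0
T_out = Σ ṁᵢCp,ᵢTᵢ / Σ ṁᵢCp,ᵢ
      = -312500 / 6212.3 = -50.304 °C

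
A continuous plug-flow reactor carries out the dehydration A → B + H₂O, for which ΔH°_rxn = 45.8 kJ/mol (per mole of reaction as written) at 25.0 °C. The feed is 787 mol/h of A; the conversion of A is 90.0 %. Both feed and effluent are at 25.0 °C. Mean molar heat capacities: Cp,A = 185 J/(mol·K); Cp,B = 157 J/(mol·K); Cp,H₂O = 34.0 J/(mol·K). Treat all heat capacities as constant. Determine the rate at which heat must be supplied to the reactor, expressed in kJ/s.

Q_in = 9.01 kJ/s

Extent of reaction ξ = 0.900 × 787 = 708.3 mol/h
Reaction term: ξ·ΔH°_rxn = 708.3 × 45.8 = 32440 kJ/h
Q = ΔH = 32440 kJ/h = 9.0112 kW
Heat supplied = 9.0112 kJ/s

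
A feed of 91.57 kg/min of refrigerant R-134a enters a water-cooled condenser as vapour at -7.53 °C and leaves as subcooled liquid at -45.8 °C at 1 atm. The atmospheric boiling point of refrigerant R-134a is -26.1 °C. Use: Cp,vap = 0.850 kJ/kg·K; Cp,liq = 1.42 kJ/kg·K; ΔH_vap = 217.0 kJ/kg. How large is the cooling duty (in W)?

Q_c = 398000 W

vapour -7.53→-26.1 °C: -15.784 kJ/kg
condensation at -26.1 °C: -217 kJ/kg
liquid -26.1→-45.8 °C: -27.974 kJ/kg
Δh = -15.784 + -217 + -27.974 = -260.76 kJ/kg
Q = ṁ·Δh = 91.57 kg/min × -260.76 kJ/kg = -23878 kJ/min
|Q| = 397.96 kW = 397960 W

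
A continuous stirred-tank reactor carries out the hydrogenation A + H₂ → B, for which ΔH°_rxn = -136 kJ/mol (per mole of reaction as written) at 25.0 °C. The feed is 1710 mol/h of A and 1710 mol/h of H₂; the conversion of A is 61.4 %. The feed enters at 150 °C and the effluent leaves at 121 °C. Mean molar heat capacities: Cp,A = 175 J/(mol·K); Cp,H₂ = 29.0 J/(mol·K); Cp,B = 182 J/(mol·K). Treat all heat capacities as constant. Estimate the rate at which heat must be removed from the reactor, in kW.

Q_out = 43.1 kW

Extent of reaction ξ = 0.614 × 1710 = 1049.9 mol/h
Reaction term: ξ·ΔH°_rxn = 1049.9 × -136 = -142790 kJ/h
Sensible, feed 150→25 °C: -43605 kJ/h
Outlet flows (mol/h): A 660.06, H₂ 660.06, B 1049.9
Sensible, products 25→121 °C: 31271 kJ/h
Q = ΔH = -155130 kJ/h = -43.09 kW
Heat removed = 43.09 kW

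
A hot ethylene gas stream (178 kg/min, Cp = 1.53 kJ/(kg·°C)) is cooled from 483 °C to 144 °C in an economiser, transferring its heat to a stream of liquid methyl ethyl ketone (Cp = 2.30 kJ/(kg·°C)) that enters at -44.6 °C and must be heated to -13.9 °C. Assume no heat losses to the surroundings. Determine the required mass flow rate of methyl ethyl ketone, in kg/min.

Heat released by hot stream: Q = 178 × 1.53 × (483 − 144) = 92323 kJ/min
Energy balance on cold side (adiabatic exchanger): Q = ṁ_c·Cp_c·(T_c,out − T_c,in)
ṁ_c = 92323 / [2.30 × (-13.9 − -44.6)] = 1307.5 kg/min

ṁ_c = 1310 kg/min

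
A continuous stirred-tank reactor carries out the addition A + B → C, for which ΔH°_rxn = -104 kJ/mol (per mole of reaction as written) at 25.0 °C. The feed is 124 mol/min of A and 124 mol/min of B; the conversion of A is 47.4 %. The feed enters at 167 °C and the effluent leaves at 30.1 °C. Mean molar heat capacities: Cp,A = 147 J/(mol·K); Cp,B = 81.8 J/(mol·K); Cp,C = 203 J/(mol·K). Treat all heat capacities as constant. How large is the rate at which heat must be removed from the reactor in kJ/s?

Q_out = 167 kJ/s

Extent of reaction ξ = 0.474 × 124 = 58.776 mol/min
Reaction term: ξ·ΔH°_rxn = 58.776 × -104 = -6112.7 kJ/min
Sensible, feed 167→25 °C: -4028.7 kJ/min
Outlet flows (mol/min): A 65.224, B 65.224, C 58.776
Sensible, products 25→30.1 °C: 136.96 kJ/min
Q = ΔH = -10004 kJ/min = -166.74 kW
Heat removed = 166.74 kJ/s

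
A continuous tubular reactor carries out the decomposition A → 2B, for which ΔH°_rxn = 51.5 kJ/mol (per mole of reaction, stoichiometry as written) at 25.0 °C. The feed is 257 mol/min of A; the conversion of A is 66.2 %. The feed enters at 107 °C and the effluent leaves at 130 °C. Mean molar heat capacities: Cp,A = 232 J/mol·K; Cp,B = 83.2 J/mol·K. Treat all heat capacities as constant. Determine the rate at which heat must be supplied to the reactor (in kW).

Q_in = 149 kW

Extent of reaction ξ = 0.662 × 257 = 170.13 mol/min
Reaction term: ξ·ΔH°_rxn = 170.13 × 51.5 = 8761.9 kJ/min
Sensible, feed 107→25 °C: -4889.2 kJ/min
Outlet flows (mol/min): A 86.866, B 340.27
Sensible, products 25→130 °C: 5088.6 kJ/min
Q = ΔH = 8961.4 kJ/min = 149.36 kW
Heat supplied = 149.36 kW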